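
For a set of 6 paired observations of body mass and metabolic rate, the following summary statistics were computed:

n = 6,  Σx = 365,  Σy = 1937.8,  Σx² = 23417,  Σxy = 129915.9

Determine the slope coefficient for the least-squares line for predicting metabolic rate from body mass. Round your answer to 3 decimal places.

9.921

Sxx = Σx² − (Σx)²/n = 23417 − 22204.166667 = 1212.833333
Sxy = Σxy − (Σx)(Σy)/n = 129915.9 − 117882.833333 = 12033.066667
b = Sxy/Sxx = 12033.066667/1212.833333 = 9.921451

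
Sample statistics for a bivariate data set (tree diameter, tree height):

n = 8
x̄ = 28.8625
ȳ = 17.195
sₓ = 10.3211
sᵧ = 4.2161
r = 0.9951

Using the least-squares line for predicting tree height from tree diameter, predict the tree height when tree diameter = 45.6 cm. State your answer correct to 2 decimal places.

24.00

b = r · sᵧ/sₓ = 0.9951 · 4.2161/10.3211 = 0.406492
a = ȳ − b·x̄ = 17.195 − 0.406492·28.8625 = 5.462634
ŷ(45.6) = a + b·45.6 = 5.462634 + 0.406492·45.6 = 23.998654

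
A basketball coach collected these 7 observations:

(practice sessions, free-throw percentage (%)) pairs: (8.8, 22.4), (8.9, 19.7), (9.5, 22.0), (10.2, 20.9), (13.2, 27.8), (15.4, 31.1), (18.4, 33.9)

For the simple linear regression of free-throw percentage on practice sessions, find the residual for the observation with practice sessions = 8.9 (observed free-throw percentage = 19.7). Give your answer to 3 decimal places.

-1.131

n = 7, Σx = 84.4, Σy = 177.8, Σxy = 2264.29, Σx² = 1100.9
Sxx = Σx² − (Σx)²/n = 1100.9 − 1017.622857 = 83.277143
Sxy = Σxy − (Σx)(Σy)/n = 2264.29 − 2143.76 = 120.53
b = Sxy/Sxx = 120.53/83.277143 = 1.447336
a = ȳ − b·x̄ = 25.4 − 1.447336·12.057143 = 7.949264
ŷ(8.9) = 7.949264 + 1.447336·8.9 = 20.830554
residual = y − ŷ = 19.7 − 20.830554 = -1.130554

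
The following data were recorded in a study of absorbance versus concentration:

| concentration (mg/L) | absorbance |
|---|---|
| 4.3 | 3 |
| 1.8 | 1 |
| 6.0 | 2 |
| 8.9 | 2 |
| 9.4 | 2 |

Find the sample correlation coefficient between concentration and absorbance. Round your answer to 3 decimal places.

0.278

n = 5, Σx = 30.4, Σy = 10, Σxy = 63.3, Σx² = 225.3, Σy² = 22
Sxx = Σx² − (Σx)²/n = 225.3 − 184.832 = 40.468
Sxy = Σxy − (Σx)(Σy)/n = 63.3 − 60.8 = 2.5
Syy = Σy² − (Σy)²/n = 22 − 20 = 2
r = Sxy/√(Sxx·Syy) = 2.5/√(80.936) = 2.5/8.996444 = 0.277888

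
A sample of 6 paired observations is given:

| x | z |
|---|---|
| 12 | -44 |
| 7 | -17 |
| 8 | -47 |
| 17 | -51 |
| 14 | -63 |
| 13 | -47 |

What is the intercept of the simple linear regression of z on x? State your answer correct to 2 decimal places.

-11.45

n = 6, Σx = 71, Σy = -269, Σxy = -3383, Σx² = 911
Sxx = Σx² − (Σx)²/n = 911 − 840.166667 = 70.833333
Sxy = Σxy − (Σx)(Σy)/n = -3383 − (-3183.166667) = -199.833333
b = Sxy/Sxx = -199.833333/70.833333 = -2.821176
a = ȳ − b·x̄ = -44.833333 − (-2.821176)·11.833333 = -11.449412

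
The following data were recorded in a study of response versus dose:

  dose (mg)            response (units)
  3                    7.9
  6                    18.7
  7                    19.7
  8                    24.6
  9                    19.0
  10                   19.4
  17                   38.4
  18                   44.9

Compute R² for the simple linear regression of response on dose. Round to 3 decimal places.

0.919

n = 8, Σx = 78, Σy = 192.6, Σxy = 2296.6, Σx² = 952, Σy² = 5633.28
Sxx = Σx² − (Σx)²/n = 952 − 760.5 = 191.5
Sxy = Σxy − (Σx)(Σy)/n = 2296.6 − 1877.85 = 418.75
Syy = Σy² − (Σy)²/n = 5633.28 − 4636.845 = 996.435
R² = Sxy²/(Sxx·Syy) = (418.75)²/(191.5·996.435) = 0.918950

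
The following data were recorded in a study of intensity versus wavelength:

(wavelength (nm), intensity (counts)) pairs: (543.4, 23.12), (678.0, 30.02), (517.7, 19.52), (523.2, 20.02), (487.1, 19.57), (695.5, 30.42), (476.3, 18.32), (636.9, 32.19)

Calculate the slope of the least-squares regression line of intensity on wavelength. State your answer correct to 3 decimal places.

n = 8, Σx = 4558.1, Σy = 193.18, Σxy = 113414.22, Σx² = 2650209.05
Sxx = Σx² − (Σx)²/n = 2650209.05 − 2597034.45125 = 53174.59875
Sxy = Σxy − (Σx)(Σy)/n = 113414.22 − 110066.71975 = 3347.50025
b = Sxy/Sxx = 3347.50025/53174.59875 = 0.062953

0.063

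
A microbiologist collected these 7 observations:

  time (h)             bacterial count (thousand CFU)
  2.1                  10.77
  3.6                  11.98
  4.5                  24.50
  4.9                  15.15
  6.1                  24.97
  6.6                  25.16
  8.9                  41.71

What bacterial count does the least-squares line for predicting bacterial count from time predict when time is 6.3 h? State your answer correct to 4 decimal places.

26.7833

n = 7, Σx = 36.7, Σy = 154.24, Σxy = 939.822, Σx² = 221.61
Sxx = Σx² − (Σx)²/n = 221.61 − 192.412857 = 29.197143
Sxy = Σxy − (Σx)(Σy)/n = 939.822 − 808.658286 = 131.163714
b = Sxy/Sxx = 131.163714/29.197143 = 4.492348
a = ȳ − b·x̄ = 22.034286 − 4.492348·5.242857 = -1.518451
ŷ(6.3) = a + b·6.3 = -1.518451 + 4.492348·6.3 = 26.783339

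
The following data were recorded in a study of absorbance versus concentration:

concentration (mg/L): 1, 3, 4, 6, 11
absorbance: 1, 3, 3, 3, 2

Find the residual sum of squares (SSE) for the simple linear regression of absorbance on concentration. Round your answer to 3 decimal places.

n = 5, Σx = 25, Σy = 12, Σxy = 62, Σx² = 183, Σy² = 32
Sxx = Σx² − (Σx)²/n = 183 − 125 = 58
Sxy = Σxy − (Σx)(Σy)/n = 62 − 60 = 2
Syy = Σy² − (Σy)²/n = 32 − 28.8 = 3.2
b = Sxy/Sxx = 2/58 = 0.034483
SSE = Syy − b·Sxy = 3.2 − 0.034483·2 = 3.131034

3.131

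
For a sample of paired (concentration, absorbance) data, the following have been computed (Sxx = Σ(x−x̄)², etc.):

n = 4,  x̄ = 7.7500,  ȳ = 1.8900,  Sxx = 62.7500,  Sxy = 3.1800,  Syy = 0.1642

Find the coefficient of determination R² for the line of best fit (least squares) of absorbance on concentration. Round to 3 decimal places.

0.981

R² = Sxy²/(Sxx·Syy) = (3.18)²/(62.75·0.1642) = 0.981448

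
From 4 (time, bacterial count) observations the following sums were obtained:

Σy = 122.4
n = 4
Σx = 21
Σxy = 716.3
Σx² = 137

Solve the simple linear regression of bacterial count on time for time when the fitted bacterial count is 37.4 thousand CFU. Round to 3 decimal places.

7.718

Sxx = Σx² − (Σx)²/n = 137 − 110.25 = 26.75
Sxy = Σxy − (Σx)(Σy)/n = 716.3 − 642.6 = 73.7
b = Sxy/Sxx = 73.7/26.75 = 2.755140
a = ȳ − b·x̄ = 30.6 − 2.755140·5.25 = 16.135514
Set a + b·x = 37.4: x = (37.4 − 16.135514) / 2.755140 = 7.718114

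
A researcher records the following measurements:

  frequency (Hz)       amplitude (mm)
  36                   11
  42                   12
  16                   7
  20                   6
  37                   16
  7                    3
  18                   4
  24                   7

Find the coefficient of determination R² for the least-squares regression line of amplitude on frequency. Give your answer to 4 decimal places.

0.8010

n = 8, Σx = 200, Σy = 66, Σxy = 1985, Σx² = 6034, Σy² = 680
Sxx = Σx² − (Σx)²/n = 6034 − 5000 = 1034
Sxy = Σxy − (Σx)(Σy)/n = 1985 − 1650 = 335
Syy = Σy² − (Σy)²/n = 680 − 544.5 = 135.5
R² = Sxy²/(Sxx·Syy) = (335)²/(1034·135.5) = 0.800995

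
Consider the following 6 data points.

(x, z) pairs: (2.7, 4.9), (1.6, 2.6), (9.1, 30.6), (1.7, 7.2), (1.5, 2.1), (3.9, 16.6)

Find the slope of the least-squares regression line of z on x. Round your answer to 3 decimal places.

3.661

n = 6, Σx = 20.5, Σy = 64, Σxy = 375.98, Σx² = 113.01
Sxx = Σx² − (Σx)²/n = 113.01 − 70.041667 = 42.968333
Sxy = Σxy − (Σx)(Σy)/n = 375.98 − 218.666667 = 157.313333
b = Sxy/Sxx = 157.313333/42.968333 = 3.661146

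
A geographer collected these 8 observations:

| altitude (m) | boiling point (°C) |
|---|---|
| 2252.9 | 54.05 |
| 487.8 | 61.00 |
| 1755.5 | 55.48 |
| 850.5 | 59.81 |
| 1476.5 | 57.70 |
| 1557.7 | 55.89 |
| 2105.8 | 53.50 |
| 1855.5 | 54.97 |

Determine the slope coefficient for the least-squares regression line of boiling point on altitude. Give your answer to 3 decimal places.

n = 8, Σx = 12342.2, Σy = 452.4, Σxy = 686699.628, Σx² = 21602393.18
Sxx = Σx² − (Σx)²/n = 21602393.18 − 19041237.605 = 2561155.575
Sxy = Σxy − (Σx)(Σy)/n = 686699.628 − 697951.41 = -11251.782
b = Sxy/Sxx = -11251.782/2561155.575 = -0.004393

-0.004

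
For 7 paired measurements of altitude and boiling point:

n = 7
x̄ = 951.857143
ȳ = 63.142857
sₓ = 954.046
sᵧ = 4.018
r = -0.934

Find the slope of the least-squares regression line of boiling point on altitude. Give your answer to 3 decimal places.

-0.004

b = r · sᵧ/sₓ = -0.934 · 4.018/954.046 = -0.003934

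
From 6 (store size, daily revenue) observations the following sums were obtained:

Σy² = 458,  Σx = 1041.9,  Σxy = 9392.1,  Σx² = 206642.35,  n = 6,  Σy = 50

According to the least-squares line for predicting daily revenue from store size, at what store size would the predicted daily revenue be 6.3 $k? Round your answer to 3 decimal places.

99.961

Sxx = Σx² − (Σx)²/n = 206642.35 − 180925.935 = 25716.415
Sxy = Σxy − (Σx)(Σy)/n = 9392.1 − 8682.5 = 709.6
b = Sxy/Sxx = 709.6/25716.415 = 0.027593
a = ȳ − b·x̄ = 8.333333 − 0.027593·173.65 = 3.541762
Set a + b·x = 6.3: x = (6.3 − 3.541762) / 0.027593 = 99.960536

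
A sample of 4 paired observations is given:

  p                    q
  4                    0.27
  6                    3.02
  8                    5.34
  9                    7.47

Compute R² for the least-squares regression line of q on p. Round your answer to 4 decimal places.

n = 4, Σx = 27, Σy = 16.1, Σxy = 129.15, Σx² = 197, Σy² = 93.5098
Sxx = Σx² − (Σx)²/n = 197 − 182.25 = 14.75
Sxy = Σxy − (Σx)(Σy)/n = 129.15 − 108.675 = 20.475
Syy = Σy² − (Σy)²/n = 93.5098 − 64.8025 = 28.7073
R² = Sxy²/(Sxx·Syy) = (20.475)²/(14.75·28.7073) = 0.990064

0.9901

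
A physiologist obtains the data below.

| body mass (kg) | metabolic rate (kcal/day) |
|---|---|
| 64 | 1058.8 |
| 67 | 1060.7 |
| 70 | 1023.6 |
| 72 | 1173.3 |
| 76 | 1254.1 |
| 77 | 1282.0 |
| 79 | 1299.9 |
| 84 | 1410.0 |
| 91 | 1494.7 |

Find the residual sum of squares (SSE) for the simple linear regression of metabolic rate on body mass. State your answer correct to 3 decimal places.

n = 9, Σx = 680, Σy = 11057.1, Σxy = 846135.1, Σx² = 51952, Σy² = 13798790.69
Sxx = Σx² − (Σx)²/n = 51952 − 51377.777778 = 574.222222
Sxy = Σxy − (Σx)(Σy)/n = 846135.1 − 835425.333333 = 10709.766667
Syy = Σy² − (Σy)²/n = 13798790.69 − 13584384.49 = 214406.2
b = Sxy/Sxx = 10709.766667/574.222222 = 18.650909
SSE = Syy − b·Sxy = 214406.2 − 18.650909·10709.766667 = 14659.311747

14659.312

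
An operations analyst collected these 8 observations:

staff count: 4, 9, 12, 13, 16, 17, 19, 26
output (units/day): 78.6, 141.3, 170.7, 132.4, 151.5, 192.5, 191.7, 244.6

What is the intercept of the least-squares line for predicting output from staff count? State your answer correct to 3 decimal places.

n = 8, Σx = 116, Σy = 1303.3, Σxy = 21054.1, Σx² = 1992
Sxx = Σx² − (Σx)²/n = 1992 − 1682 = 310
Sxy = Σxy − (Σx)(Σy)/n = 21054.1 − 18897.85 = 2156.25
b = Sxy/Sxx = 2156.25/310 = 6.955645
a = ȳ − b·x̄ = 162.9125 − 6.955645·14.5 = 62.055645

62.056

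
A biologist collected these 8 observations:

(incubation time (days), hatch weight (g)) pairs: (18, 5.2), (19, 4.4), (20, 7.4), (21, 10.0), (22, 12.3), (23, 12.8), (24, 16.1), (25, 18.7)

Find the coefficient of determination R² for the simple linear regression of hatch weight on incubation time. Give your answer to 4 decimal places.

0.9660

n = 8, Σx = 172, Σy = 86.9, Σxy = 1954.1, Σx² = 3740, Σy² = 1125.19
Sxx = Σx² − (Σx)²/n = 3740 − 3698 = 42
Sxy = Σxy − (Σx)(Σy)/n = 1954.1 − 1868.35 = 85.75
Syy = Σy² − (Σy)²/n = 1125.19 − 943.95125 = 181.23875
R² = Sxy²/(Sxx·Syy) = (85.75)²/(42·181.23875) = 0.965979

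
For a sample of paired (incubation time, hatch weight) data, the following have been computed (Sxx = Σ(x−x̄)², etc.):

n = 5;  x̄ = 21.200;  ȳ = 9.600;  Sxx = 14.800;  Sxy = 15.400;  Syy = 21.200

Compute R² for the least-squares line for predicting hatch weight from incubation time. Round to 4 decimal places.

R² = Sxy²/(Sxx·Syy) = (15.4)²/(14.8·21.2) = 0.755864

0.7559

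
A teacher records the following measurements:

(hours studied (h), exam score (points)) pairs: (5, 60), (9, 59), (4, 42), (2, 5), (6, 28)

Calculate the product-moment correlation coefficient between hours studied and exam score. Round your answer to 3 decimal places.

0.705

n = 5, Σx = 26, Σy = 194, Σxy = 1177, Σx² = 162, Σy² = 9654
Sxx = Σx² − (Σx)²/n = 162 − 135.2 = 26.8
Sxy = Σxy − (Σx)(Σy)/n = 1177 − 1008.8 = 168.2
Syy = Σy² − (Σy)²/n = 9654 − 7527.2 = 2126.8
r = Sxy/√(Sxx·Syy) = 168.2/√(56998.24) = 168.2/238.743042 = 0.704523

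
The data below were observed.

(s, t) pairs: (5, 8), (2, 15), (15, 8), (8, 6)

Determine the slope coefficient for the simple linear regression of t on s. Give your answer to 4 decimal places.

n = 4, Σx = 30, Σy = 37, Σxy = 238, Σx² = 318
Sxx = Σx² − (Σx)²/n = 318 − 225 = 93
Sxy = Σxy − (Σx)(Σy)/n = 238 − 277.5 = -39.5
b = Sxy/Sxx = -39.5/93 = -0.424731

-0.4247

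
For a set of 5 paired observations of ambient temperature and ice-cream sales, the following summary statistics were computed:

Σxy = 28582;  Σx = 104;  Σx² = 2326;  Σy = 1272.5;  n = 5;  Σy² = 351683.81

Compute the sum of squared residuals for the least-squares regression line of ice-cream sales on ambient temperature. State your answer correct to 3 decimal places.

381.725

Sxx = Σx² − (Σx)²/n = 2326 − 2163.2 = 162.8
Sxy = Σxy − (Σx)(Σy)/n = 28582 − 26468 = 2114
Syy = Σy² − (Σy)²/n = 351683.81 − 323851.25 = 27832.56
b = Sxy/Sxx = 2114/162.8 = 12.985258
SSE = Syy − b·Sxy = 27832.56 − 12.985258·2114 = 381.724619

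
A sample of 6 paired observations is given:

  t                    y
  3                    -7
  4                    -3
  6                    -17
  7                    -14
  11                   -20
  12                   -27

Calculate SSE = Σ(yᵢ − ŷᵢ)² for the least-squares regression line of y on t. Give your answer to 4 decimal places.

n = 6, Σx = 43, Σy = -88, Σxy = -777, Σx² = 375, Σy² = 1672
Sxx = Σx² − (Σx)²/n = 375 − 308.166667 = 66.833333
Sxy = Σxy − (Σx)(Σy)/n = -777 − (-630.666667) = -146.333333
Syy = Σy² − (Σy)²/n = 1672 − 1290.666667 = 381.333333
b = Sxy/Sxx = -146.333333/66.833333 = -2.189526
SSE = Syy − b·Sxy = 381.333333 − (-2.189526)·(-146.333333) = 60.932668

60.9327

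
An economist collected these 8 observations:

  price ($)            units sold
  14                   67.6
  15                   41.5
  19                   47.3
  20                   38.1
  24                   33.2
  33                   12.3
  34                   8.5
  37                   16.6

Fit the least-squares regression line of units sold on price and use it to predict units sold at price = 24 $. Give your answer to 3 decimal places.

34.155

n = 8, Σx = 196, Σy = 265.1, Σxy = 5335.5, Σx² = 5372
Sxx = Σx² − (Σx)²/n = 5372 − 4802 = 570
Sxy = Σxy − (Σx)(Σy)/n = 5335.5 − 6494.95 = -1159.45
b = Sxy/Sxx = -1159.45/570 = -2.034123
a = ȳ − b·x̄ = 33.1375 − (-2.034123)·24.5 = 82.973509
ŷ(24) = a + b·24 = 82.973509 + (-2.034123)·24 = 34.154561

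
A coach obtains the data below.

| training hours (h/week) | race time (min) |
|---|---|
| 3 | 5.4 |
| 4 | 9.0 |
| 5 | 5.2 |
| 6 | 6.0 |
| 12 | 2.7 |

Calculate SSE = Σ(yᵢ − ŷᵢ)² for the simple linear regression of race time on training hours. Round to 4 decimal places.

9.5472

n = 5, Σx = 30, Σy = 28.3, Σxy = 146.6, Σx² = 230, Σy² = 180.49
Sxx = Σx² − (Σx)²/n = 230 − 180 = 50
Sxy = Σxy − (Σx)(Σy)/n = 146.6 − 169.8 = -23.2
Syy = Σy² − (Σy)²/n = 180.49 − 160.178 = 20.312
b = Sxy/Sxx = -23.2/50 = -0.464
SSE = Syy − b·Sxy = 20.312 − (-0.464)·(-23.2) = 9.5472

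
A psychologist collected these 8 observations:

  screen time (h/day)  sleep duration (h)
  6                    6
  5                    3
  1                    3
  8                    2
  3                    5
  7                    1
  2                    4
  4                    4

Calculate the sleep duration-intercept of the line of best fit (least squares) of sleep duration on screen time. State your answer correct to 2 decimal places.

n = 8, Σx = 36, Σy = 28, Σxy = 116, Σx² = 204
Sxx = Σx² − (Σx)²/n = 204 − 162 = 42
Sxy = Σxy − (Σx)(Σy)/n = 116 − 126 = -10
b = Sxy/Sxx = -10/42 = -0.238095
a = ȳ − b·x̄ = 3.5 − (-0.238095)·4.5 = 4.571429

4.57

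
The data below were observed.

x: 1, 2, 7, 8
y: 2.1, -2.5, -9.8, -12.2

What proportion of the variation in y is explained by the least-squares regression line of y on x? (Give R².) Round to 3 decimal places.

n = 4, Σx = 18, Σy = -22.4, Σxy = -169.1, Σx² = 118, Σy² = 255.54
Sxx = Σx² − (Σx)²/n = 118 − 81 = 37
Sxy = Σxy − (Σx)(Σy)/n = -169.1 − (-100.8) = -68.3
Syy = Σy² − (Σy)²/n = 255.54 − 125.44 = 130.1
R² = Sxy²/(Sxx·Syy) = (-68.3)²/(37·130.1) = 0.969086

0.969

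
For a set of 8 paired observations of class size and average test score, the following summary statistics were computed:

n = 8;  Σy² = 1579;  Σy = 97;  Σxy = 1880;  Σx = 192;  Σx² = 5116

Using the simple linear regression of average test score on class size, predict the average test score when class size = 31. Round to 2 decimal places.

5.95

Sxx = Σx² − (Σx)²/n = 5116 − 4608 = 508
Sxy = Σxy − (Σx)(Σy)/n = 1880 − 2328 = -448
b = Sxy/Sxx = -448/508 = -0.881890
a = ȳ − b·x̄ = 12.125 − (-0.881890)·24 = 33.290354
ŷ(31) = a + b·31 = 33.290354 + (-0.881890)·31 = 5.951772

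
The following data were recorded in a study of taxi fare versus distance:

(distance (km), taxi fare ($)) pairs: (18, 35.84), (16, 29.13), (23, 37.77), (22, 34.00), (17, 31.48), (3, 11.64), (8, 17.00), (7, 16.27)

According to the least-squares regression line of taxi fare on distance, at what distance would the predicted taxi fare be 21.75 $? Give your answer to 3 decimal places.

n = 8, Σx = 114, Σy = 213.13, Σxy = 3547.88, Σx² = 2004
Sxx = Σx² − (Σx)²/n = 2004 − 1624.5 = 379.5
Sxy = Σxy − (Σx)(Σy)/n = 3547.88 − 3037.1025 = 510.7775
b = Sxy/Sxx = 510.7775/379.5 = 1.345922
a = ȳ − b·x̄ = 26.64125 − 1.345922·14.25 = 7.461858
Set a + b·x = 21.75: x = (21.75 − 7.461858) / 1.345922 = 10.615875

10.616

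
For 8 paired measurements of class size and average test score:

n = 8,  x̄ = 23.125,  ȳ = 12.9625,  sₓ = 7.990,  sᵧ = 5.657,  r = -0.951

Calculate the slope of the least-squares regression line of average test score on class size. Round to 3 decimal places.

b = r · sᵧ/sₓ = -0.951 · 5.657/7.99 = -0.673318

-0.673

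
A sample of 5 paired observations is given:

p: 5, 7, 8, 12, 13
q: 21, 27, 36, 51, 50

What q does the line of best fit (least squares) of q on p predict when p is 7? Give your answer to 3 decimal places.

29.217

n = 5, Σx = 45, Σy = 185, Σxy = 1844, Σx² = 451
Sxx = Σx² − (Σx)²/n = 451 − 405 = 46
Sxy = Σxy − (Σx)(Σy)/n = 1844 − 1665 = 179
b = Sxy/Sxx = 179/46 = 3.891304
a = ȳ − b·x̄ = 37 − 3.891304·9 = 1.978261
ŷ(7) = a + b·7 = 1.978261 + 3.891304·7 = 29.217391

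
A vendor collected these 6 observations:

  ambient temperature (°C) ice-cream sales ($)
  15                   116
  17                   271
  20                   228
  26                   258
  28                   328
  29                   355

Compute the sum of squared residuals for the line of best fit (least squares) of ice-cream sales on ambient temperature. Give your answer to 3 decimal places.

n = 6, Σx = 135, Σy = 1556, Σxy = 37094, Σx² = 3215, Σy² = 439054
Sxx = Σx² − (Σx)²/n = 3215 − 3037.5 = 177.5
Sxy = Σxy − (Σx)(Σy)/n = 37094 − 35010 = 2084
Syy = Σy² − (Σy)²/n = 439054 − 403522.666667 = 35531.333333
b = Sxy/Sxx = 2084/177.5 = 11.740845
SSE = Syy − b·Sxy = 35531.333333 − 11.740845·2084 = 11063.412207

11063.412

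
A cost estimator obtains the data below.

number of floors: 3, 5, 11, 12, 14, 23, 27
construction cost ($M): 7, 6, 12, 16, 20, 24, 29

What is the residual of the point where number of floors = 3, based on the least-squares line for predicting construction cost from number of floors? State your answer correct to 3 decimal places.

0.810

n = 7, Σx = 95, Σy = 114, Σxy = 1990, Σx² = 1753
Sxx = Σx² − (Σx)²/n = 1753 − 1289.285714 = 463.714286
Sxy = Σxy − (Σx)(Σy)/n = 1990 − 1547.142857 = 442.857143
b = Sxy/Sxx = 442.857143/463.714286 = 0.955022
a = ȳ − b·x̄ = 16.285714 − 0.955022·13.571429 = 3.324707
ŷ(3) = 3.324707 + 0.955022·3 = 6.189772
residual = y − ŷ = 7 − 6.189772 = 0.810228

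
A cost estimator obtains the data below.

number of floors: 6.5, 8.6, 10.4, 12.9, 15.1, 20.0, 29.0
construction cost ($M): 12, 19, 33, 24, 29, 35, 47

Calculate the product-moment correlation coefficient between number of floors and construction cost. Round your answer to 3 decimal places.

n = 7, Σx = 102.5, Σy = 199, Σxy = 3395.1, Σx² = 1859.79, Σy² = 6445
Sxx = Σx² − (Σx)²/n = 1859.79 − 1500.892857 = 358.897143
Sxy = Σxy − (Σx)(Σy)/n = 3395.1 − 2913.928571 = 481.171429
Syy = Σy² − (Σy)²/n = 6445 − 5657.285714 = 787.714286
r = Sxy/√(Sxx·Syy) = 481.171429/√(282708.406531) = 481.171429/531.703307 = 0.904962

0.905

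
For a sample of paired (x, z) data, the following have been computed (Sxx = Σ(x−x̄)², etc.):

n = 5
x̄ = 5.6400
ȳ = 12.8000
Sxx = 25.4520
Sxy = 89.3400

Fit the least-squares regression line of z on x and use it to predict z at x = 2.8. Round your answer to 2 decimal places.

2.83

b = Sxy/Sxx = 89.34/25.452 = 3.510137
a = ȳ − b·x̄ = 12.8 − 3.510137·5.64 = -6.997171
ŷ(2.8) = a + b·2.8 = -6.997171 + 3.510137·2.8 = 2.831212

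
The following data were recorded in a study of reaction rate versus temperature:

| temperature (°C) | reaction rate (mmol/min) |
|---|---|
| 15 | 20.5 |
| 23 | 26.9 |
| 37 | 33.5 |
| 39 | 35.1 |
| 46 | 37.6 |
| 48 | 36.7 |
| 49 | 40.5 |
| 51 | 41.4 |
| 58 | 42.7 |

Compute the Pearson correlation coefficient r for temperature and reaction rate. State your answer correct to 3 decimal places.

n = 9, Σx = 366, Σy = 314.9, Σxy = 13598.3, Σx² = 16430, Σy² = 11436.27
Sxx = Σx² − (Σx)²/n = 16430 − 14884 = 1546
Sxy = Σxy − (Σx)(Σy)/n = 13598.3 − 12805.933333 = 792.366667
Syy = Σy² − (Σy)²/n = 11436.27 − 11018.001111 = 418.268889
r = Sxy/√(Sxx·Syy) = 792.366667/√(646643.702222) = 792.366667/804.141593 = 0.985357

0.985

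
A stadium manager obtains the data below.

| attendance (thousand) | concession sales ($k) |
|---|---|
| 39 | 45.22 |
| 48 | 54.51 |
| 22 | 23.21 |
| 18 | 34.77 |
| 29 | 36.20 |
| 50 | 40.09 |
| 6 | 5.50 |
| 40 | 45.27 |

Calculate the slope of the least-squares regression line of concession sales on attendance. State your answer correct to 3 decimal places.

0.864

n = 8, Σx = 252, Σy = 284.77, Σxy = 10414.64, Σx² = 9610
Sxx = Σx² − (Σx)²/n = 9610 − 7938 = 1672
Sxy = Σxy − (Σx)(Σy)/n = 10414.64 − 8970.255 = 1444.385
b = Sxy/Sxx = 1444.385/1672 = 0.863867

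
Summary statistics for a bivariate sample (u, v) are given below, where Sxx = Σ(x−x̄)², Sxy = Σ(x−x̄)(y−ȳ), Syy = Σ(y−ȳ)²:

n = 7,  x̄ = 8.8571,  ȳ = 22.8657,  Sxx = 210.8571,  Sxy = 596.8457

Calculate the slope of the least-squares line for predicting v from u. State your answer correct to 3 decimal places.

b = Sxy/Sxx = 596.8457/210.8571 = 2.830570

2.831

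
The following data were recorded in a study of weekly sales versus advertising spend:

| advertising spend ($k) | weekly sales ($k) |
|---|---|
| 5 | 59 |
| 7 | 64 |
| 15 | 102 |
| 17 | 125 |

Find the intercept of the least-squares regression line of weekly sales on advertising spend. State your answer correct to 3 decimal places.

n = 4, Σx = 44, Σy = 350, Σxy = 4398, Σx² = 588
Sxx = Σx² − (Σx)²/n = 588 − 484 = 104
Sxy = Σxy − (Σx)(Σy)/n = 4398 − 3850 = 548
b = Sxy/Sxx = 548/104 = 5.269231
a = ȳ − b·x̄ = 87.5 − 5.269231·11 = 29.538462

29.538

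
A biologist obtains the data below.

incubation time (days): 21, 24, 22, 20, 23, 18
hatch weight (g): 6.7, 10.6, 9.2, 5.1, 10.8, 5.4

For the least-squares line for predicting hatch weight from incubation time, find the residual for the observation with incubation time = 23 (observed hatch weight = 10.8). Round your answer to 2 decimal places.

1.02

n = 6, Σx = 128, Σy = 47.8, Σxy = 1045.1, Σx² = 2754
Sxx = Σx² − (Σx)²/n = 2754 − 2730.666667 = 23.333333
Sxy = Σxy − (Σx)(Σy)/n = 1045.1 − 1019.733333 = 25.366667
b = Sxy/Sxx = 25.366667/23.333333 = 1.087143
a = ȳ − b·x̄ = 7.966667 − 1.087143·21.333333 = -15.225714
ŷ(23) = -15.225714 + 1.087143·23 = 9.778571
residual = y − ŷ = 10.8 − 9.778571 = 1.021429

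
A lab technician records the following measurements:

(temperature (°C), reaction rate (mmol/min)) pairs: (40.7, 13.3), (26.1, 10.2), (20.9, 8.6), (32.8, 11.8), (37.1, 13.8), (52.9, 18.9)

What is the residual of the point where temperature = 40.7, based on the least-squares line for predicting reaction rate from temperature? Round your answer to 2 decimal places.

-1.21

n = 6, Σx = 210.5, Σy = 76.6, Σxy = 2886.1, Σx² = 8025.17
Sxx = Σx² − (Σx)²/n = 8025.17 − 7385.041667 = 640.128333
Sxy = Σxy − (Σx)(Σy)/n = 2886.1 − 2687.383333 = 198.716667
b = Sxy/Sxx = 198.716667/640.128333 = 0.310433
a = ȳ − b·x̄ = 12.766667 − 0.310433·35.083333 = 1.875658
ŷ(40.7) = 1.875658 + 0.310433·40.7 = 14.510263
residual = y − ŷ = 13.3 − 14.510263 = -1.210263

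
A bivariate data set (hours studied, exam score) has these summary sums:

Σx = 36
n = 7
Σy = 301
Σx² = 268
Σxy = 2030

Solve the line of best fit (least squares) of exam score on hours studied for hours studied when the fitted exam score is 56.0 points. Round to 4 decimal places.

Sxx = Σx² − (Σx)²/n = 268 − 185.142857 = 82.857143
Sxy = Σxy − (Σx)(Σy)/n = 2030 − 1548 = 482
b = Sxy/Sxx = 482/82.857143 = 5.817241
a = ȳ − b·x̄ = 43 − 5.817241·5.142857 = 13.082759
Set a + b·x = 56.0: x = (56.0 − 13.082759) / 5.817241 = 7.377593

7.3776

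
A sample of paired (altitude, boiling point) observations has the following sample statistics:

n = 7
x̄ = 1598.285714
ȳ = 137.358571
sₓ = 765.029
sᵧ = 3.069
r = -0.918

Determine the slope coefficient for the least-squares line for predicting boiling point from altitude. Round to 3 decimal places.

b = r · sᵧ/sₓ = -0.918 · 3.069/765.029 = -0.003683

-0.004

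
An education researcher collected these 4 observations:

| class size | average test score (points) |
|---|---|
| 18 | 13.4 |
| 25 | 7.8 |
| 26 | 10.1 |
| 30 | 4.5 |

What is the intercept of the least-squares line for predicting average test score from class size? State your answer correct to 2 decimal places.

n = 4, Σx = 99, Σy = 35.8, Σxy = 833.8, Σx² = 2525
Sxx = Σx² − (Σx)²/n = 2525 − 2450.25 = 74.75
Sxy = Σxy − (Σx)(Σy)/n = 833.8 − 886.05 = -52.25
b = Sxy/Sxx = -52.25/74.75 = -0.698997
a = ȳ − b·x̄ = 8.95 − (-0.698997)·24.75 = 26.250167

26.25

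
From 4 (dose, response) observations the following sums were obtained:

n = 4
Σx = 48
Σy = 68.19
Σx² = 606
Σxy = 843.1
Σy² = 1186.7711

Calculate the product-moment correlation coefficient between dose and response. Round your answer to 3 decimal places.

Sxx = Σx² − (Σx)²/n = 606 − 576 = 30
Sxy = Σxy − (Σx)(Σy)/n = 843.1 − 818.28 = 24.82
Syy = Σy² − (Σy)²/n = 1186.7711 − 1162.469025 = 24.302075
r = Sxy/√(Sxx·Syy) = 24.82/√(729.06225) = 24.82/27.001153 = 0.919220

0.919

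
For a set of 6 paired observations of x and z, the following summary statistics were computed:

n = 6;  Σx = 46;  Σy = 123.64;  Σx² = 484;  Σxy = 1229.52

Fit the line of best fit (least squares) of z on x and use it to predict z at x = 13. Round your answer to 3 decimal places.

32.043

Sxx = Σx² − (Σx)²/n = 484 − 352.666667 = 131.333333
Sxy = Σxy − (Σx)(Σy)/n = 1229.52 − 947.906667 = 281.613333
b = Sxy/Sxx = 281.613333/131.333333 = 2.144264
a = ȳ − b·x̄ = 20.606667 − 2.144264·7.666667 = 4.167310
ŷ(13) = a + b·13 = 4.167310 + 2.144264·13 = 32.042741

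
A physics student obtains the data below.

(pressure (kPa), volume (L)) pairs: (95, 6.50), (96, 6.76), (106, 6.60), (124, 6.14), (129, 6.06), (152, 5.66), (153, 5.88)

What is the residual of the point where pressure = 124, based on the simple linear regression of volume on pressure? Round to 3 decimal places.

-0.059

n = 7, Σx = 855, Σy = 43.6, Σxy = 5269.12, Σx² = 108007
Sxx = Σx² − (Σx)²/n = 108007 − 104432.142857 = 3574.857143
Sxy = Σxy − (Σx)(Σy)/n = 5269.12 − 5325.428571 = -56.308571
b = Sxy/Sxx = -56.308571/3574.857143 = -0.015751
a = ȳ − b·x̄ = 6.228571 − (-0.015751)·122.142857 = 8.152478
ŷ(124) = 8.152478 + (-0.015751)·124 = 6.199319
residual = y − ŷ = 6.14 − 6.199319 = -0.059319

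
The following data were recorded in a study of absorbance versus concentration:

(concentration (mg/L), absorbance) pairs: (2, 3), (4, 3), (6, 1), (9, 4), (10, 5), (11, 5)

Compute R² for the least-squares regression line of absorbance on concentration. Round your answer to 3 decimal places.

n = 6, Σx = 42, Σy = 21, Σxy = 165, Σx² = 358, Σy² = 85
Sxx = Σx² − (Σx)²/n = 358 − 294 = 64
Sxy = Σxy − (Σx)(Σy)/n = 165 − 147 = 18
Syy = Σy² − (Σy)²/n = 85 − 73.5 = 11.5
R² = Sxy²/(Sxx·Syy) = (18)²/(64·11.5) = 0.440217

0.440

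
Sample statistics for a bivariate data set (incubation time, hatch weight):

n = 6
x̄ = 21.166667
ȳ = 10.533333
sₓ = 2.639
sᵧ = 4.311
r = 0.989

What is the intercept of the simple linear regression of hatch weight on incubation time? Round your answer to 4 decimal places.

-23.6636

b = r · sᵧ/sₓ = 0.989 · 4.311/2.639 = 1.615604
a = ȳ − b·x̄ = 10.533333 − 1.615604·21.166667 = -23.663619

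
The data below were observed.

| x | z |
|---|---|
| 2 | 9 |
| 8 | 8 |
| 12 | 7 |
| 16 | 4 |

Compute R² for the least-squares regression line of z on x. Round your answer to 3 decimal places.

n = 4, Σx = 38, Σy = 28, Σxy = 230, Σx² = 468, Σy² = 210
Sxx = Σx² − (Σx)²/n = 468 − 361 = 107
Sxy = Σxy − (Σx)(Σy)/n = 230 − 266 = -36
Syy = Σy² − (Σy)²/n = 210 − 196 = 14
R² = Sxy²/(Sxx·Syy) = (-36)²/(107·14) = 0.865154

0.865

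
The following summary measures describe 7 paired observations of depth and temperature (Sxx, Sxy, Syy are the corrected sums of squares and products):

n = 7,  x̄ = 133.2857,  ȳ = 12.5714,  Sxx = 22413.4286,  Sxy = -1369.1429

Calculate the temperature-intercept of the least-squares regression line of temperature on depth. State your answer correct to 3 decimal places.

b = Sxy/Sxx = -1369.1429/22413.4286 = -0.061086
a = ȳ − b·x̄ = 12.5714 − (-0.061086)·133.2857 = 20.713268

20.713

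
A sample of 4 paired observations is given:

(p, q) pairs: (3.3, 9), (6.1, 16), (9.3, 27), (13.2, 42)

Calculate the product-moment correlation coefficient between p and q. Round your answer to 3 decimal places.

0.996

n = 4, Σx = 31.9, Σy = 94, Σxy = 932.8, Σx² = 308.83, Σy² = 2830
Sxx = Σx² − (Σx)²/n = 308.83 − 254.4025 = 54.4275
Sxy = Σxy − (Σx)(Σy)/n = 932.8 − 749.65 = 183.15
Syy = Σy² − (Σy)²/n = 2830 − 2209 = 621
r = Sxy/√(Sxx·Syy) = 183.15/√(33799.4775) = 183.15/183.846342 = 0.996212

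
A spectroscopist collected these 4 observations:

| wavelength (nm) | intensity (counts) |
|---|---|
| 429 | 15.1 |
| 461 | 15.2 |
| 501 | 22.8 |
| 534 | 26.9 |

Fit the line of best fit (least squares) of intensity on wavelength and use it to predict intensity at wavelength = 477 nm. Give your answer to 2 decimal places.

19.48

n = 4, Σx = 1925, Σy = 80, Σxy = 39272.5, Σx² = 932719
Sxx = Σx² − (Σx)²/n = 932719 − 926406.25 = 6312.75
Sxy = Σxy − (Σx)(Σy)/n = 39272.5 − 38500 = 772.5
b = Sxy/Sxx = 772.5/6312.75 = 0.122371
a = ȳ − b·x̄ = 20 − 0.122371·481.25 = -38.891232
ŷ(477) = a + b·477 = -38.891232 + 0.122371·477 = 19.479922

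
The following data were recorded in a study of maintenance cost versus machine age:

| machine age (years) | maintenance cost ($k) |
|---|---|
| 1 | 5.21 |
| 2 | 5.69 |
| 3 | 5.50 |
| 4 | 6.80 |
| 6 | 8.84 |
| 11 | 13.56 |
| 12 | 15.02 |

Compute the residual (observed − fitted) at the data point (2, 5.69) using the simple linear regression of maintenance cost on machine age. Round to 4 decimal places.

n = 7, Σx = 39, Σy = 60.62, Σxy = 442.73, Σx² = 331
Sxx = Σx² − (Σx)²/n = 331 − 217.285714 = 113.714286
Sxy = Σxy − (Σx)(Σy)/n = 442.73 − 337.74 = 104.99
b = Sxy/Sxx = 104.99/113.714286 = 0.923279
a = ȳ − b·x̄ = 8.66 − 0.923279·5.571429 = 3.516018
ŷ(2) = 3.516018 + 0.923279·2 = 5.362575
residual = y − ŷ = 5.69 − 5.362575 = 0.327425

0.3274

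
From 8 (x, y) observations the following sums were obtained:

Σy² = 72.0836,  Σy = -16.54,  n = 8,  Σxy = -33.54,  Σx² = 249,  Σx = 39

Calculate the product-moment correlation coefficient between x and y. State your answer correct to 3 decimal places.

0.997

Sxx = Σx² − (Σx)²/n = 249 − 190.125 = 58.875
Sxy = Σxy − (Σx)(Σy)/n = -33.54 − (-80.6325) = 47.0925
Syy = Σy² − (Σy)²/n = 72.0836 − 34.19645 = 37.88715
r = Sxy/√(Sxx·Syy) = 47.0925/√(2230.605956) = 47.0925/47.229291 = 0.997104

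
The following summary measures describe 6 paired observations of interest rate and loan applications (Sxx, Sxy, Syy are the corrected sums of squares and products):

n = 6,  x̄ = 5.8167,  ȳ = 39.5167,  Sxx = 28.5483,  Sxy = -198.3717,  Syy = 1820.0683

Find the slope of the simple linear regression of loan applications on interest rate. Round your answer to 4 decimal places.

b = Sxy/Sxx = -198.3717/28.5483 = -6.948634

-6.9486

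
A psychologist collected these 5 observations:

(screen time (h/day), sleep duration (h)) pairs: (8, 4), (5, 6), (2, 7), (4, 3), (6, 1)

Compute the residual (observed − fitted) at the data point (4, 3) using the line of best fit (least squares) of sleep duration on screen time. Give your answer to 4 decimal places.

n = 5, Σx = 25, Σy = 21, Σxy = 94, Σx² = 145
Sxx = Σx² − (Σx)²/n = 145 − 125 = 20
Sxy = Σxy − (Σx)(Σy)/n = 94 − 105 = -11
b = Sxy/Sxx = -11/20 = -0.55
a = ȳ − b·x̄ = 4.2 − (-0.55)·5 = 6.95
ŷ(4) = 6.95 + (-0.55)·4 = 4.75
residual = y − ŷ = 3 − 4.75 = -1.75

-1.7500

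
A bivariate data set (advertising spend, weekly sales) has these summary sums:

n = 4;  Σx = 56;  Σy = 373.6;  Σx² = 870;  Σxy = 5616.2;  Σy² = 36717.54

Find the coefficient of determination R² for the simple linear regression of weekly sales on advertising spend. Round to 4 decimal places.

0.9492

Sxx = Σx² − (Σx)²/n = 870 − 784 = 86
Sxy = Σxy − (Σx)(Σy)/n = 5616.2 − 5230.4 = 385.8
Syy = Σy² − (Σy)²/n = 36717.54 − 34894.24 = 1823.3
R² = Sxy²/(Sxx·Syy) = (385.8)²/(86·1823.3) = 0.949222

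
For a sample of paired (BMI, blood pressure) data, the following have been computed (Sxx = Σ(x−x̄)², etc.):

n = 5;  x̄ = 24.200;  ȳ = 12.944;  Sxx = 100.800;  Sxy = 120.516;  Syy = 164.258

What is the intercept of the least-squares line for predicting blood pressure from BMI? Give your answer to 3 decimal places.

b = Sxy/Sxx = 120.516/100.8 = 1.195595
a = ȳ − b·x̄ = 12.944 − 1.195595·24.2 = -15.989405

-15.989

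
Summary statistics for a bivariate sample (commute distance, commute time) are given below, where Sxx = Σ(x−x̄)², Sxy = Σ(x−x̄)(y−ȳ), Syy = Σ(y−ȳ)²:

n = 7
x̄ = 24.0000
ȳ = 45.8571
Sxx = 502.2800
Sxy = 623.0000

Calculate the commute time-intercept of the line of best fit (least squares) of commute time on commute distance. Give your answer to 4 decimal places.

b = Sxy/Sxx = 623/502.28 = 1.240344
a = ȳ − b·x̄ = 45.8571 − 1.240344·24 = 16.088843

16.0888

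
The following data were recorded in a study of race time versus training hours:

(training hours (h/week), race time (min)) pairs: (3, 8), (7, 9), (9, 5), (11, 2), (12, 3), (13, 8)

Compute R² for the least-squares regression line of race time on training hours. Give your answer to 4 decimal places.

n = 6, Σx = 55, Σy = 35, Σxy = 294, Σx² = 573, Σy² = 247
Sxx = Σx² − (Σx)²/n = 573 − 504.166667 = 68.833333
Sxy = Σxy − (Σx)(Σy)/n = 294 − 320.833333 = -26.833333
Syy = Σy² − (Σy)²/n = 247 − 204.166667 = 42.833333
R² = Sxy²/(Sxx·Syy) = (-26.833333)²/(68.833333·42.833333) = 0.244213

0.2442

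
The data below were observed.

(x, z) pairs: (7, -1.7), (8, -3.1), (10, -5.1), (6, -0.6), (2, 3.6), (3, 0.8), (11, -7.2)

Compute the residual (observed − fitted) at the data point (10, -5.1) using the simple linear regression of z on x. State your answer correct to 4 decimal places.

0.2890

n = 7, Σx = 47, Σy = -13.3, Σxy = -160.9, Σx² = 383
Sxx = Σx² − (Σx)²/n = 383 − 315.571429 = 67.428571
Sxy = Σxy − (Σx)(Σy)/n = -160.9 − (-89.3) = -71.6
b = Sxy/Sxx = -71.6/67.428571 = -1.061864
a = ȳ − b·x̄ = -1.9 − (-1.061864)·6.714286 = 5.229661
ŷ(10) = 5.229661 + (-1.061864)·10 = -5.388983
residual = y − ŷ = -5.1 − (-5.388983) = 0.288983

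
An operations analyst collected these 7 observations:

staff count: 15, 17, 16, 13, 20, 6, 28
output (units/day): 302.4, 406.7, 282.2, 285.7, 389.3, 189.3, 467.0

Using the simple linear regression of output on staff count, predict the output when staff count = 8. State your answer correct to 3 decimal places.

221.800

n = 7, Σx = 115, Σy = 2322.6, Σxy = 41677, Σx² = 2159
Sxx = Σx² − (Σx)²/n = 2159 − 1889.285714 = 269.714286
Sxy = Σxy − (Σx)(Σy)/n = 41677 − 38157 = 3520
b = Sxy/Sxx = 3520/269.714286 = 13.050847
a = ȳ − b·x̄ = 331.8 − 13.050847·16.428571 = 117.393220
ŷ(8) = a + b·8 = 117.393220 + 13.050847·8 = 221.8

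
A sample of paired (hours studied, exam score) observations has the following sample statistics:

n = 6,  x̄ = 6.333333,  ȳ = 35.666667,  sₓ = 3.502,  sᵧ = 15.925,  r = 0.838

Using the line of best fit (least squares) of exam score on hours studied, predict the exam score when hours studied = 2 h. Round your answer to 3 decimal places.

b = r · sᵧ/sₓ = 0.838 · 15.925/3.502 = 3.810722
a = ȳ − b·x̄ = 35.666667 − 3.810722·6.333333 = 11.532093
ŷ(2) = a + b·2 = 11.532093 + 3.810722·2 = 19.153538

19.154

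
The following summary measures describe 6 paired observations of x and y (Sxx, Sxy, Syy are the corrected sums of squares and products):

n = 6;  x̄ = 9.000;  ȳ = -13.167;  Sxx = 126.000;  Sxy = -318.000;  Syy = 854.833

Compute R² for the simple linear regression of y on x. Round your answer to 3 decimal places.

0.939

R² = Sxy²/(Sxx·Syy) = (-318)²/(126·854.833) = 0.938863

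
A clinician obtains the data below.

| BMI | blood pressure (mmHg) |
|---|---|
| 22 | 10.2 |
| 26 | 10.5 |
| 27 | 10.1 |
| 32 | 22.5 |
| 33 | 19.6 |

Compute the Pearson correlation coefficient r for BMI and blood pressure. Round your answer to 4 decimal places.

0.8812

n = 5, Σx = 140, Σy = 72.9, Σxy = 2136.9, Σx² = 4002, Σy² = 1206.71
Sxx = Σx² − (Σx)²/n = 4002 − 3920 = 82
Sxy = Σxy − (Σx)(Σy)/n = 2136.9 − 2041.2 = 95.7
Syy = Σy² − (Σy)²/n = 1206.71 − 1062.882 = 143.828
r = Sxy/√(Sxx·Syy) = 95.7/√(11793.896) = 95.7/108.599705 = 0.881218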